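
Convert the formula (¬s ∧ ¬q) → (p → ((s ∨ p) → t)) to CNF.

(¬s ∧ ¬q) → (p → ((s ∨ p) → t))
⇔ ¬(¬s ∧ ¬q) ∨ (p → ((s ∨ p) → t))   [eliminate →]
⇔ ¬(¬s ∧ ¬q) ∨ ¬p ∨ ((s ∨ p) → t)   [eliminate →]
⇔ ¬(¬s ∧ ¬q) ∨ ¬p ∨ ¬(s ∨ p) ∨ t   [eliminate →]
⇔ ¬¬s ∨ ¬¬q ∨ ¬p ∨ ¬(s ∨ p) ∨ t   [De Morgan]
⇔ s ∨ ¬¬q ∨ ¬p ∨ ¬(s ∨ p) ∨ t   [double negation]
⇔ s ∨ q ∨ ¬p ∨ ¬(s ∨ p) ∨ t   [double negation]
⇔ s ∨ q ∨ ¬p ∨ (¬s ∧ ¬p) ∨ t   [De Morgan]
⇔ (s ∨ q ∨ ¬p ∨ ¬s ∨ t) ∧ (s ∨ q ∨ ¬p ∨ ¬p ∨ t)   [distribute ∨ over ∧]
⇔ s ∨ q ∨ ¬p ∨ t   [simplify]

s ∨ q ∨ ¬p ∨ t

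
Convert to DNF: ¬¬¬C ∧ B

¬¬¬C ∧ B
≡ ¬C ∧ B   [double negation]

¬C ∧ B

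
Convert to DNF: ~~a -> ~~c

~~a -> ~~c
= ~~~a | ~~c   (eliminate ->)
= ~a | ~~c   (double negation)
= ~a | c   (double negation)

~a | c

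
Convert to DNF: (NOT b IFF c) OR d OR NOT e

(NOT b IFF c) OR d OR NOT e
≡ ((NOT b IMPLIES c) AND (c IMPLIES NOT b)) OR d OR NOT e   (eliminate IFF)
≡ ((NOT NOT b OR c) AND (c IMPLIES NOT b)) OR d OR NOT e   (eliminate IMPLIES)
≡ ((NOT NOT b OR c) AND (NOT c OR NOT b)) OR d OR NOT e   (eliminate IMPLIES)
≡ ((b OR c) AND (NOT c OR NOT b)) OR d OR NOT e   (double negation)
≡ (b AND NOT c) OR (b AND NOT b) OR (c AND NOT c) OR (c AND NOT b) OR d OR NOT e   (distribute AND over OR)
≡ (b AND NOT c) OR (c AND NOT b) OR d OR NOT e   (simplify)

(b AND NOT c) OR (c AND NOT b) OR d OR NOT e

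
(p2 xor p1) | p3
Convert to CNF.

(p2 | p1 | p3) & (~p2 | ~p1 | p3)

(p2 xor p1) | p3
⇔ ((p2 | p1) & ~(p2 & p1)) | p3   [expand xor]
⇔ ((p2 | p1) & (~p2 | ~p1)) | p3   [De Morgan]
⇔ (p2 | p1 | p3) & (~p2 | ~p1 | p3)   [distribute | over &]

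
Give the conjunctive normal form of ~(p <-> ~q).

~(p <-> ~q)
= ~((p -> ~q) & (~q -> p))   [eliminate <->]
= ~((~p | ~q) & (~q -> p))   [eliminate ->]
= ~((~p | ~q) & (~~q | p))   [eliminate ->]
= ~(~p | ~q) | ~(~~q | p)   [De Morgan]
= (~~p & ~~q) | ~(~~q | p)   [De Morgan]
= (p & ~~q) | ~(~~q | p)   [double negation]
= (p & q) | ~(~~q | p)   [double negation]
= (p & q) | (~~~q & ~p)   [De Morgan]
= (p & q) | (~q & ~p)   [double negation]
= (p | ~q) & (p | ~p) & (q | ~q) & (q | ~p)   [distribute | over &]
= (p | ~q) & (q | ~p)   [simplify]

(p | ~q) & (q | ~p)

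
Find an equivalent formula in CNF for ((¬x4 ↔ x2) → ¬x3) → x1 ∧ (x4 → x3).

(x4 ∨ x2 ∨ x1) ∧ (¬x2 ∨ ¬x4 ∨ x1) ∧ (x3 ∨ x1) ∧ (x3 ∨ ¬x4)

((¬x4 ↔ x2) → ¬x3) → x1 ∧ (x4 → x3)
≡ ¬((¬x4 ↔ x2) → ¬x3) ∨ x1 ∧ (x4 → x3)   [eliminate →]
≡ ¬(¬(¬x4 ↔ x2) ∨ ¬x3) ∨ x1 ∧ (x4 → x3)   [eliminate →]
≡ ¬(¬((¬x4 → x2) ∧ (x2 → ¬x4)) ∨ ¬x3) ∨ x1 ∧ (x4 → x3)   [eliminate ↔]
≡ ¬(¬((¬¬x4 ∨ x2) ∧ (x2 → ¬x4)) ∨ ¬x3) ∨ x1 ∧ (x4 → x3)   [eliminate →]
≡ ¬(¬((¬¬x4 ∨ x2) ∧ (¬x2 ∨ ¬x4)) ∨ ¬x3) ∨ x1 ∧ (x4 → x3)   [eliminate →]
≡ ¬(¬((¬¬x4 ∨ x2) ∧ (¬x2 ∨ ¬x4)) ∨ ¬x3) ∨ x1 ∧ (¬x4 ∨ x3)   [eliminate →]
≡ ¬¬((¬¬x4 ∨ x2) ∧ (¬x2 ∨ ¬x4)) ∧ ¬¬x3 ∨ x1 ∧ (¬x4 ∨ x3)   [De Morgan]
≡ (¬¬x4 ∨ x2) ∧ (¬x2 ∨ ¬x4) ∧ ¬¬x3 ∨ x1 ∧ (¬x4 ∨ x3)   [double negation]
≡ (x4 ∨ x2) ∧ (¬x2 ∨ ¬x4) ∧ ¬¬x3 ∨ x1 ∧ (¬x4 ∨ x3)   [double negation]
≡ (x4 ∨ x2) ∧ (¬x2 ∨ ¬x4) ∧ x3 ∨ x1 ∧ (¬x4 ∨ x3)   [double negation]
≡ (x4 ∨ x2 ∨ x1) ∧ (x4 ∨ x2 ∨ ¬x4 ∨ x3) ∧ (¬x2 ∨ ¬x4 ∨ x1) ∧ (¬x2 ∨ ¬x4 ∨ ¬x4 ∨ x3) ∧ (x3 ∨ x1) ∧ (x3 ∨ ¬x4 ∨ x3)   [distribute ∨ over ∧]
≡ (x4 ∨ x2 ∨ x1) ∧ (¬x2 ∨ ¬x4 ∨ x1) ∧ (x3 ∨ x1) ∧ (x3 ∨ ¬x4)   [simplify]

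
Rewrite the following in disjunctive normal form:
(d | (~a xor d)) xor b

(d | (~a xor d)) xor b
≡ ((d | (~a xor d)) & ~b) | (~(d | (~a xor d)) & b)   — expand xor
≡ ((d | (~a & ~d) | (~~a & d)) & ~b) | (~(d | (~a xor d)) & b)   — expand xor
≡ ((d | (~a & ~d) | (~~a & d)) & ~b) | (~(d | (~a & ~d) | (~~a & d)) & b)   — expand xor
≡ ((d | (~a & ~d) | (a & d)) & ~b) | (~(d | (~a & ~d) | (~~a & d)) & b)   — double negation
≡ ((d | (~a & ~d) | (a & d)) & ~b) | (~d & ~(~a & ~d) & ~(~~a & d) & b)   — De Morgan
≡ ((d | (~a & ~d) | (a & d)) & ~b) | (~d & (~~a | ~~d) & ~(~~a & d) & b)   — De Morgan
≡ ((d | (~a & ~d) | (a & d)) & ~b) | (~d & (a | ~~d) & ~(~~a & d) & b)   — double negation
≡ ((d | (~a & ~d) | (a & d)) & ~b) | (~d & (a | d) & ~(~~a & d) & b)   — double negation
≡ ((d | (~a & ~d) | (a & d)) & ~b) | (~d & (a | d) & (~~~a | ~d) & b)   — De Morgan
≡ ((d | (~a & ~d) | (a & d)) & ~b) | (~d & (a | d) & (~a | ~d) & b)   — double negation
≡ (d & ~b) | (~a & ~d & ~b) | (a & d & ~b) | (~d & a & ~a & b) | (~d & a & ~d & b) | (~d & d & ~a & b) | (~d & d & ~d & b)   — distribute & over |
≡ (d & ~b) | (~a & ~d & ~b) | (~d & a & b)   — simplify

(d & ~b) | (~a & ~d & ~b) | (~d & a & b)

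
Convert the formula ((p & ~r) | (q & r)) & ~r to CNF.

(p | q) & (p | r) & ~r

((p & ~r) | (q & r)) & ~r
= (p | q) & (p | r) & (~r | q) & (~r | r) & ~r   [distribute | over &]
= (p | q) & (p | r) & ~r   [simplify]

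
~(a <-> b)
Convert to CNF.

(a | b) & (~b | ~a)

~(a <-> b)
= ~((a -> b) & (b -> a))   [eliminate <->]
= ~((~a | b) & (b -> a))   [eliminate ->]
= ~((~a | b) & (~b | a))   [eliminate ->]
= ~(~a | b) | ~(~b | a)   [De Morgan]
= (~~a & ~b) | ~(~b | a)   [De Morgan]
= (a & ~b) | ~(~b | a)   [double negation]
= (a & ~b) | (~~b & ~a)   [De Morgan]
= (a & ~b) | (b & ~a)   [double negation]
= (a | b) & (a | ~a) & (~b | b) & (~b | ~a)   [distribute | over &]
= (a | b) & (~b | ~a)   [simplify]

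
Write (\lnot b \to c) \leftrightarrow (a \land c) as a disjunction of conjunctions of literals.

(\lnot b \land \lnot c) \lor (a \land c)

(\lnot b \to c) \leftrightarrow (a \land c)
≡ ((\lnot b \to c) \to (a \land c)) \land ((a \land c) \to (\lnot b \to c))   (eliminate \leftrightarrow)
≡ (\lnot (\lnot b \to c) \lor (a \land c)) \land ((a \land c) \to (\lnot b \to c))   (eliminate \to)
≡ (\lnot (\lnot \lnot b \lor c) \lor (a \land c)) \land ((a \land c) \to (\lnot b \to c))   (eliminate \to)
≡ (\lnot (\lnot \lnot b \lor c) \lor (a \land c)) \land (\lnot (a \land c) \lor (\lnot b \to c))   (eliminate \to)
≡ (\lnot (\lnot \lnot b \lor c) \lor (a \land c)) \land (\lnot (a \land c) \lor \lnot \lnot b \lor c)   (eliminate \to)
≡ ((\lnot \lnot \lnot b \land \lnot c) \lor (a \land c)) \land (\lnot (a \land c) \lor \lnot \lnot b \lor c)   (De Morgan)
≡ ((\lnot b \land \lnot c) \lor (a \land c)) \land (\lnot (a \land c) \lor \lnot \lnot b \lor c)   (double negation)
≡ ((\lnot b \land \lnot c) \lor (a \land c)) \land (\lnot a \lor \lnot c \lor \lnot \lnot b \lor c)   (De Morgan)
≡ ((\lnot b \land \lnot c) \lor (a \land c)) \land (\lnot a \lor \lnot c \lor b \lor c)   (double negation)
≡ (\lnot b \land \lnot c \land \lnot a) \lor (\lnot b \land \lnot c \land \lnot c) \lor (\lnot b \land \lnot c \land b) \lor (\lnot b \land \lnot c \land c) \lor (a \land c \land \lnot a) \lor (a \land c \land \lnot c) \lor (a \land c \land b) \lor (a \land c \land c)   (distribute \land over \lor)
≡ (\lnot b \land \lnot c) \lor (a \land c)   (simplify)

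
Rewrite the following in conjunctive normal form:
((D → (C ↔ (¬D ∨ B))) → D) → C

¬D ∨ C

((D → (C ↔ (¬D ∨ B))) → D) → C
⇔ ¬((D → (C ↔ (¬D ∨ B))) → D) ∨ C   (eliminate →)
⇔ ¬(¬(D → (C ↔ (¬D ∨ B))) ∨ D) ∨ C   (eliminate →)
⇔ ¬(¬(¬D ∨ (C ↔ (¬D ∨ B))) ∨ D) ∨ C   (eliminate →)
⇔ ¬(¬(¬D ∨ ((C → (¬D ∨ B)) ∧ ((¬D ∨ B) → C))) ∨ D) ∨ C   (eliminate ↔)
⇔ ¬(¬(¬D ∨ ((¬C ∨ ¬D ∨ B) ∧ ((¬D ∨ B) → C))) ∨ D) ∨ C   (eliminate →)
⇔ ¬(¬(¬D ∨ ((¬C ∨ ¬D ∨ B) ∧ (¬(¬D ∨ B) ∨ C))) ∨ D) ∨ C   (eliminate →)
⇔ (¬¬(¬D ∨ ((¬C ∨ ¬D ∨ B) ∧ (¬(¬D ∨ B) ∨ C))) ∧ ¬D) ∨ C   (De Morgan)
⇔ ((¬D ∨ ((¬C ∨ ¬D ∨ B) ∧ (¬(¬D ∨ B) ∨ C))) ∧ ¬D) ∨ C   (double negation)
⇔ ((¬D ∨ ((¬C ∨ ¬D ∨ B) ∧ ((¬¬D ∧ ¬B) ∨ C))) ∧ ¬D) ∨ C   (De Morgan)
⇔ ((¬D ∨ ((¬C ∨ ¬D ∨ B) ∧ ((D ∧ ¬B) ∨ C))) ∧ ¬D) ∨ C   (double negation)
⇔ (¬D ∨ ¬C ∨ ¬D ∨ B ∨ C) ∧ (¬D ∨ D ∨ C ∨ C) ∧ (¬D ∨ ¬B ∨ C ∨ C) ∧ (¬D ∨ C)   (distribute ∨ over ∧)
⇔ ¬D ∨ C   (simplify)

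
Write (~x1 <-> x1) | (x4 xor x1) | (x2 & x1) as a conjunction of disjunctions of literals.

(~x1 <-> x1) | (x4 xor x1) | (x2 & x1)
≡ ((~x1 -> x1) & (x1 -> ~x1)) | (x4 xor x1) | (x2 & x1)   [eliminate <->]
≡ ((~~x1 | x1) & (x1 -> ~x1)) | (x4 xor x1) | (x2 & x1)   [eliminate ->]
≡ ((~~x1 | x1) & (~x1 | ~x1)) | (x4 xor x1) | (x2 & x1)   [eliminate ->]
≡ ((~~x1 | x1) & (~x1 | ~x1)) | ((x4 | x1) & ~(x4 & x1)) | (x2 & x1)   [expand xor]
≡ ((x1 | x1) & (~x1 | ~x1)) | ((x4 | x1) & ~(x4 & x1)) | (x2 & x1)   [double negation]
≡ ((x1 | x1) & (~x1 | ~x1)) | ((x4 | x1) & (~x4 | ~x1)) | (x2 & x1)   [De Morgan]
≡ (x1 | x1 | x4 | x1 | x2) & (x1 | x1 | x4 | x1 | x1) & (x1 | x1 | ~x4 | ~x1 | x2) & (x1 | x1 | ~x4 | ~x1 | x1) & (~x1 | ~x1 | x4 | x1 | x2) & (~x1 | ~x1 | x4 | x1 | x1) & (~x1 | ~x1 | ~x4 | ~x1 | x2) & (~x1 | ~x1 | ~x4 | ~x1 | x1)   [distribute | over &]
≡ (x1 | x4) & (~x1 | ~x4 | x2)   [simplify]

(x1 | x4) & (~x1 | ~x4 | x2)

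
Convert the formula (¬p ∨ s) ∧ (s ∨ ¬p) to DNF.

(¬p ∨ s) ∧ (s ∨ ¬p)
≡ (¬p ∧ s) ∨ (¬p ∧ ¬p) ∨ (s ∧ s) ∨ (s ∧ ¬p)   (distribute ∧ over ∨)
≡ ¬p ∨ s   (simplify)

¬p ∨ s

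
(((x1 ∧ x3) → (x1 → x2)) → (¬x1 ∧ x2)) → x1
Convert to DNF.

(¬x1 ∧ ¬x2) ∨ (¬x3 ∧ ¬x2) ∨ x1

(((x1 ∧ x3) → (x1 → x2)) → (¬x1 ∧ x2)) → x1
≡ ¬(((x1 ∧ x3) → (x1 → x2)) → (¬x1 ∧ x2)) ∨ x1   (eliminate →)
≡ ¬(¬((x1 ∧ x3) → (x1 → x2)) ∨ (¬x1 ∧ x2)) ∨ x1   (eliminate →)
≡ ¬(¬(¬(x1 ∧ x3) ∨ (x1 → x2)) ∨ (¬x1 ∧ x2)) ∨ x1   (eliminate →)
≡ ¬(¬(¬(x1 ∧ x3) ∨ ¬x1 ∨ x2) ∨ (¬x1 ∧ x2)) ∨ x1   (eliminate →)
≡ (¬¬(¬(x1 ∧ x3) ∨ ¬x1 ∨ x2) ∧ ¬(¬x1 ∧ x2)) ∨ x1   (De Morgan)
≡ ((¬(x1 ∧ x3) ∨ ¬x1 ∨ x2) ∧ ¬(¬x1 ∧ x2)) ∨ x1   (double negation)
≡ ((¬x1 ∨ ¬x3 ∨ ¬x1 ∨ x2) ∧ ¬(¬x1 ∧ x2)) ∨ x1   (De Morgan)
≡ ((¬x1 ∨ ¬x3 ∨ ¬x1 ∨ x2) ∧ (¬¬x1 ∨ ¬x2)) ∨ x1   (De Morgan)
≡ ((¬x1 ∨ ¬x3 ∨ ¬x1 ∨ x2) ∧ (x1 ∨ ¬x2)) ∨ x1   (double negation)
≡ (¬x1 ∧ x1) ∨ (¬x1 ∧ ¬x2) ∨ (¬x3 ∧ x1) ∨ (¬x3 ∧ ¬x2) ∨ (¬x1 ∧ x1) ∨ (¬x1 ∧ ¬x2) ∨ (x2 ∧ x1) ∨ (x2 ∧ ¬x2) ∨ x1   (distribute ∧ over ∨)
≡ (¬x1 ∧ ¬x2) ∨ (¬x3 ∧ ¬x2) ∨ x1   (simplify)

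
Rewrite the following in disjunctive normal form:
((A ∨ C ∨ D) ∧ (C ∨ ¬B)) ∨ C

((A ∨ C ∨ D) ∧ (C ∨ ¬B)) ∨ C
= (A ∧ C) ∨ (A ∧ ¬B) ∨ (C ∧ C) ∨ (C ∧ ¬B) ∨ (D ∧ C) ∨ (D ∧ ¬B) ∨ C   — distribute ∧ over ∨
= (A ∧ ¬B) ∨ C ∨ (D ∧ ¬B)   — simplify

(A ∧ ¬B) ∨ C ∨ (D ∧ ¬B)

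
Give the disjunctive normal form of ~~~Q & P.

~~~Q & P
≡ ~Q & P   — double negation

~Q & P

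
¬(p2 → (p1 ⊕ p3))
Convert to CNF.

¬(p2 → (p1 ⊕ p3))
≡ ¬(¬p2 ∨ (p1 ⊕ p3))
≡ ¬(¬p2 ∨ ((p1 ∨ p3) ∧ ¬(p1 ∧ p3)))
≡ ¬¬p2 ∧ ¬((p1 ∨ p3) ∧ ¬(p1 ∧ p3))
≡ p2 ∧ ¬((p1 ∨ p3) ∧ ¬(p1 ∧ p3))
≡ p2 ∧ (¬(p1 ∨ p3) ∨ ¬¬(p1 ∧ p3))
≡ p2 ∧ ((¬p1 ∧ ¬p3) ∨ ¬¬(p1 ∧ p3))
≡ p2 ∧ ((¬p1 ∧ ¬p3) ∨ (p1 ∧ p3))
≡ p2 ∧ (¬p1 ∨ p1) ∧ (¬p1 ∨ p3) ∧ (¬p3 ∨ p1) ∧ (¬p3 ∨ p3)
≡ p2 ∧ (¬p1 ∨ p3) ∧ (¬p3 ∨ p1)

p2 ∧ (¬p1 ∨ p3) ∧ (¬p3 ∨ p1)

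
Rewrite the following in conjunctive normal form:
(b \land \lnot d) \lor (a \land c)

(b \land \lnot d) \lor (a \land c)
≡ (b \lor a) \land (b \lor c) \land (\lnot d \lor a) \land (\lnot d \lor c)   [distribute \lor over \land]

(b \lor a) \land (b \lor c) \land (\lnot d \lor a) \land (\lnot d \lor c)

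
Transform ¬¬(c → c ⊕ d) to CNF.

¬¬(c → c ⊕ d)
= ¬¬(¬c ∨ (c ⊕ d))   [eliminate →]
= ¬¬(¬c ∨ (c ∨ d) ∧ ¬(c ∧ d))   [expand ⊕]
= ¬c ∨ (c ∨ d) ∧ ¬(c ∧ d)   [double negation]
= ¬c ∨ (c ∨ d) ∧ (¬c ∨ ¬d)   [De Morgan]
= (¬c ∨ c ∨ d) ∧ (¬c ∨ ¬c ∨ ¬d)   [distribute ∨ over ∧]
= ¬c ∨ ¬d   [simplify]

¬c ∨ ¬d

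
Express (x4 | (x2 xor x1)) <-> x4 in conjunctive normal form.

(~x2 | x1 | x4) & (~x1 | x2 | x4)

(x4 | (x2 xor x1)) <-> x4
≡ ((x4 | (x2 xor x1)) -> x4) & (x4 -> (x4 | (x2 xor x1)))
≡ (~(x4 | (x2 xor x1)) | x4) & (x4 -> (x4 | (x2 xor x1)))
≡ (~(x4 | ((x2 | x1) & ~(x2 & x1))) | x4) & (x4 -> (x4 | (x2 xor x1)))
≡ (~(x4 | ((x2 | x1) & ~(x2 & x1))) | x4) & (~x4 | x4 | (x2 xor x1))
≡ (~(x4 | ((x2 | x1) & ~(x2 & x1))) | x4) & (~x4 | x4 | ((x2 | x1) & ~(x2 & x1)))
≡ ((~x4 & ~((x2 | x1) & ~(x2 & x1))) | x4) & (~x4 | x4 | ((x2 | x1) & ~(x2 & x1)))
≡ ((~x4 & (~(x2 | x1) | ~~(x2 & x1))) | x4) & (~x4 | x4 | ((x2 | x1) & ~(x2 & x1)))
≡ ((~x4 & ((~x2 & ~x1) | ~~(x2 & x1))) | x4) & (~x4 | x4 | ((x2 | x1) & ~(x2 & x1)))
≡ ((~x4 & ((~x2 & ~x1) | (x2 & x1))) | x4) & (~x4 | x4 | ((x2 | x1) & ~(x2 & x1)))
≡ ((~x4 & ((~x2 & ~x1) | (x2 & x1))) | x4) & (~x4 | x4 | ((x2 | x1) & (~x2 | ~x1)))
≡ (~x4 | x4) & (~x2 | x2 | x4) & (~x2 | x1 | x4) & (~x1 | x2 | x4) & (~x1 | x1 | x4) & (~x4 | x4 | x2 | x1) & (~x4 | x4 | ~x2 | ~x1)
≡ (~x2 | x1 | x4) & (~x1 | x2 | x4)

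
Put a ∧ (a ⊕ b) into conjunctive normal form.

a ∧ (a ⊕ b)
≡ a ∧ (a ∨ b) ∧ ¬(a ∧ b)   [expand ⊕]
≡ a ∧ (a ∨ b) ∧ (¬a ∨ ¬b)   [De Morgan]
≡ a ∧ (¬a ∨ ¬b)   [simplify]

a ∧ (¬a ∨ ¬b)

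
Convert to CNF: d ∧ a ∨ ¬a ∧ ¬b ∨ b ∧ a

(d ∨ ¬a ∨ b) ∧ (a ∨ ¬b)

d ∧ a ∨ ¬a ∧ ¬b ∨ b ∧ a
⇔ (d ∨ ¬a ∨ b) ∧ (d ∨ ¬a ∨ a) ∧ (d ∨ ¬b ∨ b) ∧ (d ∨ ¬b ∨ a) ∧ (a ∨ ¬a ∨ b) ∧ (a ∨ ¬a ∨ a) ∧ (a ∨ ¬b ∨ b) ∧ (a ∨ ¬b ∨ a)   — distribute ∨ over ∧
⇔ (d ∨ ¬a ∨ b) ∧ (a ∨ ¬b)   — simplify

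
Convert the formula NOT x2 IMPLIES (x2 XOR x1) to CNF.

NOT x2 IMPLIES (x2 XOR x1)
≡ NOT NOT x2 OR (x2 XOR x1)   [eliminate IMPLIES]
≡ NOT NOT x2 OR ((x2 OR x1) AND NOT (x2 AND x1))   [expand XOR]
≡ x2 OR ((x2 OR x1) AND NOT (x2 AND x1))   [double negation]
≡ x2 OR ((x2 OR x1) AND (NOT x2 OR NOT x1))   [De Morgan]
≡ (x2 OR x2 OR x1) AND (x2 OR NOT x2 OR NOT x1)   [distribute OR over AND]
≡ x2 OR x1   [simplify]

x2 OR x1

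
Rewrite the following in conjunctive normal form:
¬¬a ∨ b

¬¬a ∨ b
≡ a ∨ b   [double negation]

a ∨ b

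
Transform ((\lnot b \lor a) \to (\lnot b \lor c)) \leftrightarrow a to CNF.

(\lnot b \lor a) \land (b \lor a) \land (\lnot c \lor a) \land (\lnot a \lor \lnot b \lor c)

((\lnot b \lor a) \to (\lnot b \lor c)) \leftrightarrow a
≡ (((\lnot b \lor a) \to (\lnot b \lor c)) \to a) \land (a \to ((\lnot b \lor a) \to (\lnot b \lor c)))   [eliminate \leftrightarrow]
≡ (\lnot ((\lnot b \lor a) \to (\lnot b \lor c)) \lor a) \land (a \to ((\lnot b \lor a) \to (\lnot b \lor c)))   [eliminate \to]
≡ (\lnot (\lnot (\lnot b \lor a) \lor \lnot b \lor c) \lor a) \land (a \to ((\lnot b \lor a) \to (\lnot b \lor c)))   [eliminate \to]
≡ (\lnot (\lnot (\lnot b \lor a) \lor \lnot b \lor c) \lor a) \land (\lnot a \lor ((\lnot b \lor a) \to (\lnot b \lor c)))   [eliminate \to]
≡ (\lnot (\lnot (\lnot b \lor a) \lor \lnot b \lor c) \lor a) \land (\lnot a \lor \lnot (\lnot b \lor a) \lor \lnot b \lor c)   [eliminate \to]
≡ ((\lnot \lnot (\lnot b \lor a) \land \lnot \lnot b \land \lnot c) \lor a) \land (\lnot a \lor \lnot (\lnot b \lor a) \lor \lnot b \lor c)   [De Morgan]
≡ (((\lnot b \lor a) \land \lnot \lnot b \land \lnot c) \lor a) \land (\lnot a \lor \lnot (\lnot b \lor a) \lor \lnot b \lor c)   [double negation]
≡ (((\lnot b \lor a) \land b \land \lnot c) \lor a) \land (\lnot a \lor \lnot (\lnot b \lor a) \lor \lnot b \lor c)   [double negation]
≡ (((\lnot b \lor a) \land b \land \lnot c) \lor a) \land (\lnot a \lor (\lnot \lnot b \land \lnot a) \lor \lnot b \lor c)   [De Morgan]
≡ (((\lnot b \lor a) \land b \land \lnot c) \lor a) \land (\lnot a \lor (b \land \lnot a) \lor \lnot b \lor c)   [double negation]
≡ (\lnot b \lor a \lor a) \land (b \lor a) \land (\lnot c \lor a) \land (\lnot a \lor b \lor \lnot b \lor c) \land (\lnot a \lor \lnot a \lor \lnot b \lor c)   [distribute \lor over \land]
≡ (\lnot b \lor a) \land (b \lor a) \land (\lnot c \lor a) \land (\lnot a \lor \lnot b \lor c)   [simplify]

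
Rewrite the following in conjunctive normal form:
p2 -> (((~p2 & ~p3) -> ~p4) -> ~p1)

p2 -> (((~p2 & ~p3) -> ~p4) -> ~p1)
= ~p2 | (((~p2 & ~p3) -> ~p4) -> ~p1)
= ~p2 | ~((~p2 & ~p3) -> ~p4) | ~p1
= ~p2 | ~(~(~p2 & ~p3) | ~p4) | ~p1
= ~p2 | (~~(~p2 & ~p3) & ~~p4) | ~p1
= ~p2 | (~p2 & ~p3 & ~~p4) | ~p1
= ~p2 | (~p2 & ~p3 & p4) | ~p1
= (~p2 | ~p2 | ~p1) & (~p2 | ~p3 | ~p1) & (~p2 | p4 | ~p1)
= ~p2 | ~p1

~p2 | ~p1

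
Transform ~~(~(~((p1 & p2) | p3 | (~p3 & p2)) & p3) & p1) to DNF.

~~(~(~((p1 & p2) | p3 | (~p3 & p2)) & p3) & p1)
= ~(~((p1 & p2) | p3 | (~p3 & p2)) & p3) & p1   [double negation]
= (~~((p1 & p2) | p3 | (~p3 & p2)) | ~p3) & p1   [De Morgan]
= ((p1 & p2) | p3 | (~p3 & p2) | ~p3) & p1   [double negation]
= (p1 & p2 & p1) | (p3 & p1) | (~p3 & p2 & p1) | (~p3 & p1)   [distribute & over |]
= (p1 & p2) | (p3 & p1) | (~p3 & p1)   [simplify]

(p1 & p2) | (p3 & p1) | (~p3 & p1)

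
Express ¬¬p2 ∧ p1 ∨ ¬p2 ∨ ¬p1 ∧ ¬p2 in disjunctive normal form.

p2 ∧ p1 ∨ ¬p2

¬¬p2 ∧ p1 ∨ ¬p2 ∨ ¬p1 ∧ ¬p2
⇔ p2 ∧ p1 ∨ ¬p2 ∨ ¬p1 ∧ ¬p2   [double negation]
⇔ p2 ∧ p1 ∨ ¬p2   [simplify]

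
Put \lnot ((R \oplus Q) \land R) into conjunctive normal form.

\lnot ((R \oplus Q) \land R)
= \lnot ((R \lor Q) \land \lnot (R \land Q) \land R)   [expand \oplus]
= \lnot (R \lor Q) \lor \lnot \lnot (R \land Q) \lor \lnot R   [De Morgan]
= (\lnot R \land \lnot Q) \lor \lnot \lnot (R \land Q) \lor \lnot R   [De Morgan]
= (\lnot R \land \lnot Q) \lor (R \land Q) \lor \lnot R   [double negation]
= (\lnot R \lor R \lor \lnot R) \land (\lnot R \lor Q \lor \lnot R) \land (\lnot Q \lor R \lor \lnot R) \land (\lnot Q \lor Q \lor \lnot R)   [distribute \lor over \land]
= \lnot R \lor Q   [simplify]

\lnot R \lor Q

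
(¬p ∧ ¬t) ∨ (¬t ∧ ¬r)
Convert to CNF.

(¬p ∨ ¬r) ∧ ¬t

(¬p ∧ ¬t) ∨ (¬t ∧ ¬r)
≡ (¬p ∨ ¬t) ∧ (¬p ∨ ¬r) ∧ (¬t ∨ ¬t) ∧ (¬t ∨ ¬r)   — distribute ∨ over ∧
≡ (¬p ∨ ¬r) ∧ ¬t   — simplify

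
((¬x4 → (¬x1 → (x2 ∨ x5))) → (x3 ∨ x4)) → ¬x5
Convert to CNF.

((¬x4 → (¬x1 → (x2 ∨ x5))) → (x3 ∨ x4)) → ¬x5
⇔ ¬((¬x4 → (¬x1 → (x2 ∨ x5))) → (x3 ∨ x4)) ∨ ¬x5   (eliminate →)
⇔ ¬(¬(¬x4 → (¬x1 → (x2 ∨ x5))) ∨ x3 ∨ x4) ∨ ¬x5   (eliminate →)
⇔ ¬(¬(¬¬x4 ∨ (¬x1 → (x2 ∨ x5))) ∨ x3 ∨ x4) ∨ ¬x5   (eliminate →)
⇔ ¬(¬(¬¬x4 ∨ ¬¬x1 ∨ x2 ∨ x5) ∨ x3 ∨ x4) ∨ ¬x5   (eliminate →)
⇔ (¬¬(¬¬x4 ∨ ¬¬x1 ∨ x2 ∨ x5) ∧ ¬x3 ∧ ¬x4) ∨ ¬x5   (De Morgan)
⇔ ((¬¬x4 ∨ ¬¬x1 ∨ x2 ∨ x5) ∧ ¬x3 ∧ ¬x4) ∨ ¬x5   (double negation)
⇔ ((x4 ∨ ¬¬x1 ∨ x2 ∨ x5) ∧ ¬x3 ∧ ¬x4) ∨ ¬x5   (double negation)
⇔ ((x4 ∨ x1 ∨ x2 ∨ x5) ∧ ¬x3 ∧ ¬x4) ∨ ¬x5   (double negation)
⇔ (x4 ∨ x1 ∨ x2 ∨ x5 ∨ ¬x5) ∧ (¬x3 ∨ ¬x5) ∧ (¬x4 ∨ ¬x5)   (distribute ∨ over ∧)
⇔ (¬x3 ∨ ¬x5) ∧ (¬x4 ∨ ¬x5)   (simplify)

(¬x3 ∨ ¬x5) ∧ (¬x4 ∨ ¬x5)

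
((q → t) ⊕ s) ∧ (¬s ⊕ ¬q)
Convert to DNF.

t ∧ ¬s ∧ q

((q → t) ⊕ s) ∧ (¬s ⊕ ¬q)
⇔ (((q → t) ∧ ¬s) ∨ (¬(q → t) ∧ s)) ∧ (¬s ⊕ ¬q)   [expand ⊕]
⇔ (((¬q ∨ t) ∧ ¬s) ∨ (¬(q → t) ∧ s)) ∧ (¬s ⊕ ¬q)   [eliminate →]
⇔ (((¬q ∨ t) ∧ ¬s) ∨ (¬(¬q ∨ t) ∧ s)) ∧ (¬s ⊕ ¬q)   [eliminate →]
⇔ (((¬q ∨ t) ∧ ¬s) ∨ (¬(¬q ∨ t) ∧ s)) ∧ ((¬s ∧ ¬¬q) ∨ (¬¬s ∧ ¬q))   [expand ⊕]
⇔ (((¬q ∨ t) ∧ ¬s) ∨ (¬¬q ∧ ¬t ∧ s)) ∧ ((¬s ∧ ¬¬q) ∨ (¬¬s ∧ ¬q))   [De Morgan]
⇔ (((¬q ∨ t) ∧ ¬s) ∨ (q ∧ ¬t ∧ s)) ∧ ((¬s ∧ ¬¬q) ∨ (¬¬s ∧ ¬q))   [double negation]
⇔ (((¬q ∨ t) ∧ ¬s) ∨ (q ∧ ¬t ∧ s)) ∧ ((¬s ∧ q) ∨ (¬¬s ∧ ¬q))   [double negation]
⇔ (((¬q ∨ t) ∧ ¬s) ∨ (q ∧ ¬t ∧ s)) ∧ ((¬s ∧ q) ∨ (s ∧ ¬q))   [double negation]
⇔ (¬q ∧ ¬s ∧ ¬s ∧ q) ∨ (¬q ∧ ¬s ∧ s ∧ ¬q) ∨ (t ∧ ¬s ∧ ¬s ∧ q) ∨ (t ∧ ¬s ∧ s ∧ ¬q) ∨ (q ∧ ¬t ∧ s ∧ ¬s ∧ q) ∨ (q ∧ ¬t ∧ s ∧ s ∧ ¬q)   [distribute ∧ over ∨]
⇔ t ∧ ¬s ∧ q   [simplify]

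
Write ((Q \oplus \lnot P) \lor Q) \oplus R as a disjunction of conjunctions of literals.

((Q \oplus \lnot P) \lor Q) \oplus R
≡ (((Q \oplus \lnot P) \lor Q) \land \lnot R) \lor (\lnot ((Q \oplus \lnot P) \lor Q) \land R)   — expand \oplus
≡ (((Q \land \lnot \lnot P) \lor (\lnot Q \land \lnot P) \lor Q) \land \lnot R) \lor (\lnot ((Q \oplus \lnot P) \lor Q) \land R)   — expand \oplus
≡ (((Q \land \lnot \lnot P) \lor (\lnot Q \land \lnot P) \lor Q) \land \lnot R) \lor (\lnot ((Q \land \lnot \lnot P) \lor (\lnot Q \land \lnot P) \lor Q) \land R)   — expand \oplus
≡ (((Q \land P) \lor (\lnot Q \land \lnot P) \lor Q) \land \lnot R) \lor (\lnot ((Q \land \lnot \lnot P) \lor (\lnot Q \land \lnot P) \lor Q) \land R)   — double negation
≡ (((Q \land P) \lor (\lnot Q \land \lnot P) \lor Q) \land \lnot R) \lor (\lnot (Q \land \lnot \lnot P) \land \lnot (\lnot Q \land \lnot P) \land \lnot Q \land R)   — De Morgan
≡ (((Q \land P) \lor (\lnot Q \land \lnot P) \lor Q) \land \lnot R) \lor ((\lnot Q \lor \lnot \lnot \lnot P) \land \lnot (\lnot Q \land \lnot P) \land \lnot Q \land R)   — De Morgan
≡ (((Q \land P) \lor (\lnot Q \land \lnot P) \lor Q) \land \lnot R) \lor ((\lnot Q \lor \lnot P) \land \lnot (\lnot Q \land \lnot P) \land \lnot Q \land R)   — double negation
≡ (((Q \land P) \lor (\lnot Q \land \lnot P) \lor Q) \land \lnot R) \lor ((\lnot Q \lor \lnot P) \land (\lnot \lnot Q \lor \lnot \lnot P) \land \lnot Q \land R)   — De Morgan
≡ (((Q \land P) \lor (\lnot Q \land \lnot P) \lor Q) \land \lnot R) \lor ((\lnot Q \lor \lnot P) \land (Q \lor \lnot \lnot P) \land \lnot Q \land R)   — double negation
≡ (((Q \land P) \lor (\lnot Q \land \lnot P) \lor Q) \land \lnot R) \lor ((\lnot Q \lor \lnot P) \land (Q \lor P) \land \lnot Q \land R)   — double negation
≡ (Q \land P \land \lnot R) \lor (\lnot Q \land \lnot P \land \lnot R) \lor (Q \land \lnot R) \lor (\lnot Q \land Q \land \lnot Q \land R) \lor (\lnot Q \land P \land \lnot Q \land R) \lor (\lnot P \land Q \land \lnot Q \land R) \lor (\lnot P \land P \land \lnot Q \land R)   — distribute \land over \lor
≡ (\lnot Q \land \lnot P \land \lnot R) \lor (Q \land \lnot R) \lor (\lnot Q \land P \land R)   — simplify

(\lnot Q \land \lnot P \land \lnot R) \lor (Q \land \lnot R) \lor (\lnot Q \land P \land R)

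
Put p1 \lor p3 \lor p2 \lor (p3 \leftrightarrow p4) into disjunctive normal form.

p1 \lor p3 \lor p2 \lor (p3 \leftrightarrow p4)
≡ p1 \lor p3 \lor p2 \lor ((p3 \to p4) \land (p4 \to p3))   [eliminate \leftrightarrow]
≡ p1 \lor p3 \lor p2 \lor ((\lnot p3 \lor p4) \land (p4 \to p3))   [eliminate \to]
≡ p1 \lor p3 \lor p2 \lor ((\lnot p3 \lor p4) \land (\lnot p4 \lor p3))   [eliminate \to]
≡ p1 \lor p3 \lor p2 \lor (\lnot p3 \land \lnot p4) \lor (\lnot p3 \land p3) \lor (p4 \land \lnot p4) \lor (p4 \land p3)   [distribute \land over \lor]
≡ p1 \lor p3 \lor p2 \lor (\lnot p3 \land \lnot p4)   [simplify]

p1 \lor p3 \lor p2 \lor (\lnot p3 \land \lnot p4)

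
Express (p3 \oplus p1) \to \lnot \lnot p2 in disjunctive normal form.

(\lnot p3 \land \lnot p1) \lor (p1 \land p3) \lor p2

(p3 \oplus p1) \to \lnot \lnot p2
⇔ \lnot (p3 \oplus p1) \lor \lnot \lnot p2   — eliminate \to
⇔ \lnot ((p3 \land \lnot p1) \lor (\lnot p3 \land p1)) \lor \lnot \lnot p2   — expand \oplus
⇔ (\lnot (p3 \land \lnot p1) \land \lnot (\lnot p3 \land p1)) \lor \lnot \lnot p2   — De Morgan
⇔ ((\lnot p3 \lor \lnot \lnot p1) \land \lnot (\lnot p3 \land p1)) \lor \lnot \lnot p2   — De Morgan
⇔ ((\lnot p3 \lor p1) \land \lnot (\lnot p3 \land p1)) \lor \lnot \lnot p2   — double negation
⇔ ((\lnot p3 \lor p1) \land (\lnot \lnot p3 \lor \lnot p1)) \lor \lnot \lnot p2   — De Morgan
⇔ ((\lnot p3 \lor p1) \land (p3 \lor \lnot p1)) \lor \lnot \lnot p2   — double negation
⇔ ((\lnot p3 \lor p1) \land (p3 \lor \lnot p1)) \lor p2   — double negation
⇔ (\lnot p3 \land p3) \lor (\lnot p3 \land \lnot p1) \lor (p1 \land p3) \lor (p1 \land \lnot p1) \lor p2   — distribute \land over \lor
⇔ (\lnot p3 \land \lnot p1) \lor (p1 \land p3) \lor p2   — simplify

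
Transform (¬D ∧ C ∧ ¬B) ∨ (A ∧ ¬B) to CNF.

(¬D ∨ A) ∧ (C ∨ A) ∧ ¬B

(¬D ∧ C ∧ ¬B) ∨ (A ∧ ¬B)
≡ (¬D ∨ A) ∧ (¬D ∨ ¬B) ∧ (C ∨ A) ∧ (C ∨ ¬B) ∧ (¬B ∨ A) ∧ (¬B ∨ ¬B)   [distribute ∨ over ∧]
≡ (¬D ∨ A) ∧ (C ∨ A) ∧ ¬B   [simplify]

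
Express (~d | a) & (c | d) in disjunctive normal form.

(~d | a) & (c | d)
≡ (~d & c) | (~d & d) | (a & c) | (a & d)   [distribute & over |]
≡ (~d & c) | (a & c) | (a & d)   [simplify]

(~d & c) | (a & c) | (a & d)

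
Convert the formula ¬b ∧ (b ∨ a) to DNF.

¬b ∧ a

¬b ∧ (b ∨ a)
= (¬b ∧ b) ∨ (¬b ∧ a)   [distribute ∧ over ∨]
= ¬b ∧ a   [simplify]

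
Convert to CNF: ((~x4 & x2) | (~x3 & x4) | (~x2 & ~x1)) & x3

((~x4 & x2) | (~x3 & x4) | (~x2 & ~x1)) & x3
= (~x4 | ~x3 | ~x2) & (~x4 | ~x3 | ~x1) & (~x4 | x4 | ~x2) & (~x4 | x4 | ~x1) & (x2 | ~x3 | ~x2) & (x2 | ~x3 | ~x1) & (x2 | x4 | ~x2) & (x2 | x4 | ~x1) & x3   — distribute | over &
= (~x4 | ~x3 | ~x2) & (~x4 | ~x3 | ~x1) & (x2 | ~x3 | ~x1) & (x2 | x4 | ~x1) & x3   — simplify

(~x4 | ~x3 | ~x2) & (~x4 | ~x3 | ~x1) & (x2 | ~x3 | ~x1) & (x2 | x4 | ~x1) & x3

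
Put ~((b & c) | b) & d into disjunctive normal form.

~((b & c) | b) & d
≡ ~(b & c) & ~b & d   (De Morgan)
≡ (~b | ~c) & ~b & d   (De Morgan)
≡ (~b & ~b & d) | (~c & ~b & d)   (distribute & over |)
≡ ~b & d   (simplify)

~b & d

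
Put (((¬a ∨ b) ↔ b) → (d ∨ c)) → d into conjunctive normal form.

(((¬a ∨ b) ↔ b) → (d ∨ c)) → d
⇔ ¬(((¬a ∨ b) ↔ b) → (d ∨ c)) ∨ d   (eliminate →)
⇔ ¬(¬((¬a ∨ b) ↔ b) ∨ d ∨ c) ∨ d   (eliminate →)
⇔ ¬(¬(((¬a ∨ b) → b) ∧ (b → (¬a ∨ b))) ∨ d ∨ c) ∨ d   (eliminate ↔)
⇔ ¬(¬((¬(¬a ∨ b) ∨ b) ∧ (b → (¬a ∨ b))) ∨ d ∨ c) ∨ d   (eliminate →)
⇔ ¬(¬((¬(¬a ∨ b) ∨ b) ∧ (¬b ∨ ¬a ∨ b)) ∨ d ∨ c) ∨ d   (eliminate →)
⇔ (¬¬((¬(¬a ∨ b) ∨ b) ∧ (¬b ∨ ¬a ∨ b)) ∧ ¬d ∧ ¬c) ∨ d   (De Morgan)
⇔ ((¬(¬a ∨ b) ∨ b) ∧ (¬b ∨ ¬a ∨ b) ∧ ¬d ∧ ¬c) ∨ d   (double negation)
⇔ (((¬¬a ∧ ¬b) ∨ b) ∧ (¬b ∨ ¬a ∨ b) ∧ ¬d ∧ ¬c) ∨ d   (De Morgan)
⇔ (((a ∧ ¬b) ∨ b) ∧ (¬b ∨ ¬a ∨ b) ∧ ¬d ∧ ¬c) ∨ d   (double negation)
⇔ (a ∨ b ∨ d) ∧ (¬b ∨ b ∨ d) ∧ (¬b ∨ ¬a ∨ b ∨ d) ∧ (¬d ∨ d) ∧ (¬c ∨ d)   (distribute ∨ over ∧)
⇔ (a ∨ b ∨ d) ∧ (¬c ∨ d)   (simplify)

(a ∨ b ∨ d) ∧ (¬c ∨ d)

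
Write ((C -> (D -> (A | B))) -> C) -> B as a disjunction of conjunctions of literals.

((C -> (D -> (A | B))) -> C) -> B
≡ ~((C -> (D -> (A | B))) -> C) | B   (eliminate ->)
≡ ~(~(C -> (D -> (A | B))) | C) | B   (eliminate ->)
≡ ~(~(~C | (D -> (A | B))) | C) | B   (eliminate ->)
≡ ~(~(~C | ~D | A | B) | C) | B   (eliminate ->)
≡ (~~(~C | ~D | A | B) & ~C) | B   (De Morgan)
≡ ((~C | ~D | A | B) & ~C) | B   (double negation)
≡ (~C & ~C) | (~D & ~C) | (A & ~C) | (B & ~C) | B   (distribute & over |)
≡ ~C | B   (simplify)

~C | B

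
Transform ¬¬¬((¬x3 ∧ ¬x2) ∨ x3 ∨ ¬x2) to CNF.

¬¬¬((¬x3 ∧ ¬x2) ∨ x3 ∨ ¬x2)
≡ ¬((¬x3 ∧ ¬x2) ∨ x3 ∨ ¬x2)   — double negation
≡ ¬(¬x3 ∧ ¬x2) ∧ ¬x3 ∧ ¬¬x2   — De Morgan
≡ (¬¬x3 ∨ ¬¬x2) ∧ ¬x3 ∧ ¬¬x2   — De Morgan
≡ (x3 ∨ ¬¬x2) ∧ ¬x3 ∧ ¬¬x2   — double negation
≡ (x3 ∨ x2) ∧ ¬x3 ∧ ¬¬x2   — double negation
≡ (x3 ∨ x2) ∧ ¬x3 ∧ x2   — double negation
≡ ¬x3 ∧ x2   — simplify

¬x3 ∧ x2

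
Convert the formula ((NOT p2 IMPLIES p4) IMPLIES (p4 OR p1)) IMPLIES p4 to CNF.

((NOT p2 IMPLIES p4) IMPLIES (p4 OR p1)) IMPLIES p4
= NOT ((NOT p2 IMPLIES p4) IMPLIES (p4 OR p1)) OR p4   (eliminate IMPLIES)
= NOT (NOT (NOT p2 IMPLIES p4) OR p4 OR p1) OR p4   (eliminate IMPLIES)
= NOT (NOT (NOT NOT p2 OR p4) OR p4 OR p1) OR p4   (eliminate IMPLIES)
= (NOT NOT (NOT NOT p2 OR p4) AND NOT p4 AND NOT p1) OR p4   (De Morgan)
= ((NOT NOT p2 OR p4) AND NOT p4 AND NOT p1) OR p4   (double negation)
= ((p2 OR p4) AND NOT p4 AND NOT p1) OR p4   (double negation)
= (p2 OR p4 OR p4) AND (NOT p4 OR p4) AND (NOT p1 OR p4)   (distribute OR over AND)
= (p2 OR p4) AND (NOT p1 OR p4)   (simplify)

(p2 OR p4) AND (NOT p1 OR p4)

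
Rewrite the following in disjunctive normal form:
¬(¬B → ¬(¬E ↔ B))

¬B ∧ E

¬(¬B → ¬(¬E ↔ B))
= ¬(¬¬B ∨ ¬(¬E ↔ B))   [eliminate →]
= ¬(¬¬B ∨ ¬((¬E → B) ∧ (B → ¬E)))   [eliminate ↔]
= ¬(¬¬B ∨ ¬((¬¬E ∨ B) ∧ (B → ¬E)))   [eliminate →]
= ¬(¬¬B ∨ ¬((¬¬E ∨ B) ∧ (¬B ∨ ¬E)))   [eliminate →]
= ¬¬¬B ∧ ¬¬((¬¬E ∨ B) ∧ (¬B ∨ ¬E))   [De Morgan]
= ¬B ∧ ¬¬((¬¬E ∨ B) ∧ (¬B ∨ ¬E))   [double negation]
= ¬B ∧ (¬¬E ∨ B) ∧ (¬B ∨ ¬E)   [double negation]
= ¬B ∧ (E ∨ B) ∧ (¬B ∨ ¬E)   [double negation]
= ¬B ∧ E ∧ ¬B ∨ ¬B ∧ E ∧ ¬E ∨ ¬B ∧ B ∧ ¬B ∨ ¬B ∧ B ∧ ¬E   [distribute ∧ over ∨]
= ¬B ∧ E   [simplify]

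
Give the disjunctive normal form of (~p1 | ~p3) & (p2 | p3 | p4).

(~p1 & p2) | (~p1 & p3) | (~p1 & p4) | (~p3 & p2) | (~p3 & p4)

(~p1 | ~p3) & (p2 | p3 | p4)
⇔ (~p1 & p2) | (~p1 & p3) | (~p1 & p4) | (~p3 & p2) | (~p3 & p3) | (~p3 & p4)   [distribute & over |]
⇔ (~p1 & p2) | (~p1 & p3) | (~p1 & p4) | (~p3 & p2) | (~p3 & p4)   [simplify]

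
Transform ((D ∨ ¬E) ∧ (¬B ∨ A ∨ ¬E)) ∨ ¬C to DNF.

(D ∧ ¬B) ∨ (D ∧ A) ∨ ¬E ∨ ¬C

((D ∨ ¬E) ∧ (¬B ∨ A ∨ ¬E)) ∨ ¬C
≡ (D ∧ ¬B) ∨ (D ∧ A) ∨ (D ∧ ¬E) ∨ (¬E ∧ ¬B) ∨ (¬E ∧ A) ∨ (¬E ∧ ¬E) ∨ ¬C   [distribute ∧ over ∨]
≡ (D ∧ ¬B) ∨ (D ∧ A) ∨ ¬E ∨ ¬C   [simplify]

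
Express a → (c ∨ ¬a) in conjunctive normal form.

¬a ∨ c

a → (c ∨ ¬a)
≡ ¬a ∨ c ∨ ¬a
≡ ¬a ∨ c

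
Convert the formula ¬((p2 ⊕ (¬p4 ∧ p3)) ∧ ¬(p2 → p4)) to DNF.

(¬p4 ∧ p3 ∧ p2) ∨ ¬p2 ∨ p4

¬((p2 ⊕ (¬p4 ∧ p3)) ∧ ¬(p2 → p4))
≡ ¬(((p2 ∧ ¬(¬p4 ∧ p3)) ∨ (¬p2 ∧ ¬p4 ∧ p3)) ∧ ¬(p2 → p4))   [expand ⊕]
≡ ¬(((p2 ∧ ¬(¬p4 ∧ p3)) ∨ (¬p2 ∧ ¬p4 ∧ p3)) ∧ ¬(¬p2 ∨ p4))   [eliminate →]
≡ ¬((p2 ∧ ¬(¬p4 ∧ p3)) ∨ (¬p2 ∧ ¬p4 ∧ p3)) ∨ ¬¬(¬p2 ∨ p4)   [De Morgan]
≡ (¬(p2 ∧ ¬(¬p4 ∧ p3)) ∧ ¬(¬p2 ∧ ¬p4 ∧ p3)) ∨ ¬¬(¬p2 ∨ p4)   [De Morgan]
≡ ((¬p2 ∨ ¬¬(¬p4 ∧ p3)) ∧ ¬(¬p2 ∧ ¬p4 ∧ p3)) ∨ ¬¬(¬p2 ∨ p4)   [De Morgan]
≡ ((¬p2 ∨ (¬p4 ∧ p3)) ∧ ¬(¬p2 ∧ ¬p4 ∧ p3)) ∨ ¬¬(¬p2 ∨ p4)   [double negation]
≡ ((¬p2 ∨ (¬p4 ∧ p3)) ∧ (¬¬p2 ∨ ¬¬p4 ∨ ¬p3)) ∨ ¬¬(¬p2 ∨ p4)   [De Morgan]
≡ ((¬p2 ∨ (¬p4 ∧ p3)) ∧ (p2 ∨ ¬¬p4 ∨ ¬p3)) ∨ ¬¬(¬p2 ∨ p4)   [double negation]
≡ ((¬p2 ∨ (¬p4 ∧ p3)) ∧ (p2 ∨ p4 ∨ ¬p3)) ∨ ¬¬(¬p2 ∨ p4)   [double negation]
≡ ((¬p2 ∨ (¬p4 ∧ p3)) ∧ (p2 ∨ p4 ∨ ¬p3)) ∨ ¬p2 ∨ p4   [double negation]
≡ (¬p2 ∧ p2) ∨ (¬p2 ∧ p4) ∨ (¬p2 ∧ ¬p3) ∨ (¬p4 ∧ p3 ∧ p2) ∨ (¬p4 ∧ p3 ∧ p4) ∨ (¬p4 ∧ p3 ∧ ¬p3) ∨ ¬p2 ∨ p4   [distribute ∧ over ∨]
≡ (¬p4 ∧ p3 ∧ p2) ∨ ¬p2 ∨ p4   [simplify]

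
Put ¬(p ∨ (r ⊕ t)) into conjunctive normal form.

¬p ∧ (¬r ∨ t) ∧ (¬t ∨ r)

¬(p ∨ (r ⊕ t))
⇔ ¬(p ∨ ((r ∨ t) ∧ ¬(r ∧ t)))   [expand ⊕]
⇔ ¬p ∧ ¬((r ∨ t) ∧ ¬(r ∧ t))   [De Morgan]
⇔ ¬p ∧ (¬(r ∨ t) ∨ ¬¬(r ∧ t))   [De Morgan]
⇔ ¬p ∧ ((¬r ∧ ¬t) ∨ ¬¬(r ∧ t))   [De Morgan]
⇔ ¬p ∧ ((¬r ∧ ¬t) ∨ (r ∧ t))   [double negation]
⇔ ¬p ∧ (¬r ∨ r) ∧ (¬r ∨ t) ∧ (¬t ∨ r) ∧ (¬t ∨ t)   [distribute ∨ over ∧]
⇔ ¬p ∧ (¬r ∨ t) ∧ (¬t ∨ r)   [simplify]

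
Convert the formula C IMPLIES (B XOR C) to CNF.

C IMPLIES (B XOR C)
= NOT C OR (B XOR C)   [eliminate IMPLIES]
= NOT C OR ((B OR C) AND NOT (B AND C))   [expand XOR]
= NOT C OR ((B OR C) AND (NOT B OR NOT C))   [De Morgan]
= (NOT C OR B OR C) AND (NOT C OR NOT B OR NOT C)   [distribute OR over AND]
= NOT C OR NOT B   [simplify]

NOT C OR NOT B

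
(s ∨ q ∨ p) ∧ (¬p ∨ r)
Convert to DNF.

(s ∨ q ∨ p) ∧ (¬p ∨ r)
≡ (s ∧ ¬p) ∨ (s ∧ r) ∨ (q ∧ ¬p) ∨ (q ∧ r) ∨ (p ∧ ¬p) ∨ (p ∧ r)   — distribute ∧ over ∨
≡ (s ∧ ¬p) ∨ (s ∧ r) ∨ (q ∧ ¬p) ∨ (q ∧ r) ∨ (p ∧ r)   — simplify

(s ∧ ¬p) ∨ (s ∧ r) ∨ (q ∧ ¬p) ∨ (q ∧ r) ∨ (p ∧ r)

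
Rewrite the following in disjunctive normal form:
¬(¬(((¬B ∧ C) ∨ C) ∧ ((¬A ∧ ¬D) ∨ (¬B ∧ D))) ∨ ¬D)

¬(¬(((¬B ∧ C) ∨ C) ∧ ((¬A ∧ ¬D) ∨ (¬B ∧ D))) ∨ ¬D)
⇔ ¬¬(((¬B ∧ C) ∨ C) ∧ ((¬A ∧ ¬D) ∨ (¬B ∧ D))) ∧ ¬¬D   [De Morgan]
⇔ ((¬B ∧ C) ∨ C) ∧ ((¬A ∧ ¬D) ∨ (¬B ∧ D)) ∧ ¬¬D   [double negation]
⇔ ((¬B ∧ C) ∨ C) ∧ ((¬A ∧ ¬D) ∨ (¬B ∧ D)) ∧ D   [double negation]
⇔ (¬B ∧ C ∧ ¬A ∧ ¬D ∧ D) ∨ (¬B ∧ C ∧ ¬B ∧ D ∧ D) ∨ (C ∧ ¬A ∧ ¬D ∧ D) ∨ (C ∧ ¬B ∧ D ∧ D)   [distribute ∧ over ∨]
⇔ ¬B ∧ C ∧ D   [simplify]

¬B ∧ C ∧ D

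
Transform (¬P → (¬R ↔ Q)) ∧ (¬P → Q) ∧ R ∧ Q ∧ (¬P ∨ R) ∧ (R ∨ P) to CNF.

(P ∨ ¬Q ∨ ¬R) ∧ R ∧ Q

(¬P → (¬R ↔ Q)) ∧ (¬P → Q) ∧ R ∧ Q ∧ (¬P ∨ R) ∧ (R ∨ P)
≡ (¬¬P ∨ (¬R ↔ Q)) ∧ (¬P → Q) ∧ R ∧ Q ∧ (¬P ∨ R) ∧ (R ∨ P)   [eliminate →]
≡ (¬¬P ∨ ((¬R → Q) ∧ (Q → ¬R))) ∧ (¬P → Q) ∧ R ∧ Q ∧ (¬P ∨ R) ∧ (R ∨ P)   [eliminate ↔]
≡ (¬¬P ∨ ((¬¬R ∨ Q) ∧ (Q → ¬R))) ∧ (¬P → Q) ∧ R ∧ Q ∧ (¬P ∨ R) ∧ (R ∨ P)   [eliminate →]
≡ (¬¬P ∨ ((¬¬R ∨ Q) ∧ (¬Q ∨ ¬R))) ∧ (¬P → Q) ∧ R ∧ Q ∧ (¬P ∨ R) ∧ (R ∨ P)   [eliminate →]
≡ (¬¬P ∨ ((¬¬R ∨ Q) ∧ (¬Q ∨ ¬R))) ∧ (¬¬P ∨ Q) ∧ R ∧ Q ∧ (¬P ∨ R) ∧ (R ∨ P)   [eliminate →]
≡ (P ∨ ((¬¬R ∨ Q) ∧ (¬Q ∨ ¬R))) ∧ (¬¬P ∨ Q) ∧ R ∧ Q ∧ (¬P ∨ R) ∧ (R ∨ P)   [double negation]
≡ (P ∨ ((R ∨ Q) ∧ (¬Q ∨ ¬R))) ∧ (¬¬P ∨ Q) ∧ R ∧ Q ∧ (¬P ∨ R) ∧ (R ∨ P)   [double negation]
≡ (P ∨ ((R ∨ Q) ∧ (¬Q ∨ ¬R))) ∧ (P ∨ Q) ∧ R ∧ Q ∧ (¬P ∨ R) ∧ (R ∨ P)   [double negation]
≡ (P ∨ R ∨ Q) ∧ (P ∨ ¬Q ∨ ¬R) ∧ (P ∨ Q) ∧ R ∧ Q ∧ (¬P ∨ R) ∧ (R ∨ P)   [distribute ∨ over ∧]
≡ (P ∨ ¬Q ∨ ¬R) ∧ R ∧ Q   [simplify]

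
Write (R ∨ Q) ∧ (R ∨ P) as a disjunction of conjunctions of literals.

(R ∨ Q) ∧ (R ∨ P)
= (R ∧ R) ∨ (R ∧ P) ∨ (Q ∧ R) ∨ (Q ∧ P)   (distribute ∧ over ∨)
= R ∨ (Q ∧ P)   (simplify)

R ∨ (Q ∧ P)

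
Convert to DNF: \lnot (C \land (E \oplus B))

\lnot C \lor (\lnot E \land \lnot B) \lor (B \land E)

\lnot (C \land (E \oplus B))
≡ \lnot (C \land ((E \land \lnot B) \lor (\lnot E \land B)))   [expand \oplus]
≡ \lnot C \lor \lnot ((E \land \lnot B) \lor (\lnot E \land B))   [De Morgan]
≡ \lnot C \lor (\lnot (E \land \lnot B) \land \lnot (\lnot E \land B))   [De Morgan]
≡ \lnot C \lor ((\lnot E \lor \lnot \lnot B) \land \lnot (\lnot E \land B))   [De Morgan]
≡ \lnot C \lor ((\lnot E \lor B) \land \lnot (\lnot E \land B))   [double negation]
≡ \lnot C \lor ((\lnot E \lor B) \land (\lnot \lnot E \lor \lnot B))   [De Morgan]
≡ \lnot C \lor ((\lnot E \lor B) \land (E \lor \lnot B))   [double negation]
≡ \lnot C \lor (\lnot E \land E) \lor (\lnot E \land \lnot B) \lor (B \land E) \lor (B \land \lnot B)   [distribute \land over \lor]
≡ \lnot C \lor (\lnot E \land \lnot B) \lor (B \land E)   [simplify]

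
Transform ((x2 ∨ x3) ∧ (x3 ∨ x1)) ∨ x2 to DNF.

((x2 ∨ x3) ∧ (x3 ∨ x1)) ∨ x2
= (x2 ∧ x3) ∨ (x2 ∧ x1) ∨ (x3 ∧ x3) ∨ (x3 ∧ x1) ∨ x2   [distribute ∧ over ∨]
= x3 ∨ x2   [simplify]

x3 ∨ x2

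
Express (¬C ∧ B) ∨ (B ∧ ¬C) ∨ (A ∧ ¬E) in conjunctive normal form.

(¬C ∨ A) ∧ (¬C ∨ ¬E) ∧ (B ∨ A) ∧ (B ∨ ¬E)

(¬C ∧ B) ∨ (B ∧ ¬C) ∨ (A ∧ ¬E)
⇔ (¬C ∨ B ∨ A) ∧ (¬C ∨ B ∨ ¬E) ∧ (¬C ∨ ¬C ∨ A) ∧ (¬C ∨ ¬C ∨ ¬E) ∧ (B ∨ B ∨ A) ∧ (B ∨ B ∨ ¬E) ∧ (B ∨ ¬C ∨ A) ∧ (B ∨ ¬C ∨ ¬E)   [distribute ∨ over ∧]
⇔ (¬C ∨ A) ∧ (¬C ∨ ¬E) ∧ (B ∨ A) ∧ (B ∨ ¬E)   [simplify]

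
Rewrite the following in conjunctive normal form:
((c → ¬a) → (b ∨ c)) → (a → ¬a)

(¬c ∨ ¬a) ∧ (¬b ∨ ¬a)

((c → ¬a) → (b ∨ c)) → (a → ¬a)
⇔ ¬((c → ¬a) → (b ∨ c)) ∨ (a → ¬a)   (eliminate →)
⇔ ¬(¬(c → ¬a) ∨ b ∨ c) ∨ (a → ¬a)   (eliminate →)
⇔ ¬(¬(¬c ∨ ¬a) ∨ b ∨ c) ∨ (a → ¬a)   (eliminate →)
⇔ ¬(¬(¬c ∨ ¬a) ∨ b ∨ c) ∨ ¬a ∨ ¬a   (eliminate →)
⇔ (¬¬(¬c ∨ ¬a) ∧ ¬b ∧ ¬c) ∨ ¬a ∨ ¬a   (De Morgan)
⇔ ((¬c ∨ ¬a) ∧ ¬b ∧ ¬c) ∨ ¬a ∨ ¬a   (double negation)
⇔ (¬c ∨ ¬a ∨ ¬a ∨ ¬a) ∧ (¬b ∨ ¬a ∨ ¬a) ∧ (¬c ∨ ¬a ∨ ¬a)   (distribute ∨ over ∧)
⇔ (¬c ∨ ¬a) ∧ (¬b ∨ ¬a)   (simplify)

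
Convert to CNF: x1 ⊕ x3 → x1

¬x3 ∨ x1

x1 ⊕ x3 → x1
= ¬(x1 ⊕ x3) ∨ x1   (eliminate →)
= ¬((x1 ∨ x3) ∧ ¬(x1 ∧ x3)) ∨ x1   (expand ⊕)
= ¬(x1 ∨ x3) ∨ ¬¬(x1 ∧ x3) ∨ x1   (De Morgan)
= ¬x1 ∧ ¬x3 ∨ ¬¬(x1 ∧ x3) ∨ x1   (De Morgan)
= ¬x1 ∧ ¬x3 ∨ x1 ∧ x3 ∨ x1   (double negation)
= (¬x1 ∨ x1 ∨ x1) ∧ (¬x1 ∨ x3 ∨ x1) ∧ (¬x3 ∨ x1 ∨ x1) ∧ (¬x3 ∨ x3 ∨ x1)   (distribute ∨ over ∧)
= ¬x3 ∨ x1   (simplify)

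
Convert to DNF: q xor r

q xor r
⇔ (q & ~r) | (~q & r)

(q & ~r) | (~q & r)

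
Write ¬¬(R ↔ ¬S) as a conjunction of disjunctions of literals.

¬¬(R ↔ ¬S)
⇔ ¬¬((R → ¬S) ∧ (¬S → R))   — eliminate ↔
⇔ ¬¬((¬R ∨ ¬S) ∧ (¬S → R))   — eliminate →
⇔ ¬¬((¬R ∨ ¬S) ∧ (¬¬S ∨ R))   — eliminate →
⇔ (¬R ∨ ¬S) ∧ (¬¬S ∨ R)   — double negation
⇔ (¬R ∨ ¬S) ∧ (S ∨ R)   — double negation

(¬R ∨ ¬S) ∧ (S ∨ R)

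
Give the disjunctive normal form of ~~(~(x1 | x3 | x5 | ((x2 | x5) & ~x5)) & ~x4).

~~(~(x1 | x3 | x5 | ((x2 | x5) & ~x5)) & ~x4)
⇔ ~(x1 | x3 | x5 | ((x2 | x5) & ~x5)) & ~x4   [double negation]
⇔ ~x1 & ~x3 & ~x5 & ~((x2 | x5) & ~x5) & ~x4   [De Morgan]
⇔ ~x1 & ~x3 & ~x5 & (~(x2 | x5) | ~~x5) & ~x4   [De Morgan]
⇔ ~x1 & ~x3 & ~x5 & ((~x2 & ~x5) | ~~x5) & ~x4   [De Morgan]
⇔ ~x1 & ~x3 & ~x5 & ((~x2 & ~x5) | x5) & ~x4   [double negation]
⇔ (~x1 & ~x3 & ~x5 & ~x2 & ~x5 & ~x4) | (~x1 & ~x3 & ~x5 & x5 & ~x4)   [distribute & over |]
⇔ ~x1 & ~x3 & ~x5 & ~x2 & ~x4   [simplify]

~x1 & ~x3 & ~x5 & ~x2 & ~x4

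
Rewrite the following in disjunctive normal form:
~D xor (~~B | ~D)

~D xor (~~B | ~D)
≡ (~D & ~(~~B | ~D)) | (~~D & (~~B | ~D))
≡ (~D & ~~~B & ~~D) | (~~D & (~~B | ~D))
≡ (~D & ~B & ~~D) | (~~D & (~~B | ~D))
≡ (~D & ~B & D) | (~~D & (~~B | ~D))
≡ (~D & ~B & D) | (D & (~~B | ~D))
≡ (~D & ~B & D) | (D & (B | ~D))
≡ (~D & ~B & D) | (D & B) | (D & ~D)
≡ D & B

D & B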